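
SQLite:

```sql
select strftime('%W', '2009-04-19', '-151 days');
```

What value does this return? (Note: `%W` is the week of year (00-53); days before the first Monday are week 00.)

First apply '-151 days': 2009-04-19 → 2008-11-19.
2008-11-19 is a Wednesday. SQLite's %W counts Mondays since the year started; the result is 46.

46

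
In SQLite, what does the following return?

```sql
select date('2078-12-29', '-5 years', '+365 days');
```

Adding -5 years to 2078-12-29 gives 2073-12-29.
Applying '+365 days' to 2073-12-29: counting 365 days forward gives 2074-12-29.

2074-12-29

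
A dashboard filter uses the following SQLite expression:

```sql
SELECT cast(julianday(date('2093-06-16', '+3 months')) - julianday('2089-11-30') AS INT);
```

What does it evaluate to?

Adding +3 months to 2093-06-16 gives 2093-09-16.
0 days remain in November 2089 after the 30th (30 − 30).
Full months from December 2089 through August 2093 contribute their day counts.
Then 16 days into September 2093.
Total: 0 + 31 + 31 + 28 + 31 + 30 + 31 + 30 + 31 + 31 + 30 + 31 + 30 + 31 + 31 + 28 + 31 + 30 + 31 + 30 + 31 + 31 + 30 + 31 + 30 + 31 + 31 + 29 + 31 + 30 + 31 + 30 + 31 + 31 + 30 + 31 + 30 + 31 + 31 + 28 + 31 + 30 + 31 + 30 + 31 + 31 + 16 = 1386.

1386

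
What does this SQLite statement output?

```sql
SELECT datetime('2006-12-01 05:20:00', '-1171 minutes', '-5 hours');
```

2006-11-30 04:49:00

1171 minutes = 19h 31m; -1171 minutes from 2006-12-01 05:20:00 is 2006-11-30 09:49:00 (crosses midnight).
-5 hours from 2006-11-30 09:49:00 is 2006-11-30 04:49:00.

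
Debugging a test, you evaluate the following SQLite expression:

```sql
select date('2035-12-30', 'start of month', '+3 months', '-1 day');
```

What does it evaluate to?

2036-02-29

`start of month` rewinds 2035-12-30 to 2035-12-01.
Adding +3 months to 2035-12-01 gives 2036-03-01.
Going back 1 day from 2036-03-01 reaches 2036-02-29 (last day of February, 29 days).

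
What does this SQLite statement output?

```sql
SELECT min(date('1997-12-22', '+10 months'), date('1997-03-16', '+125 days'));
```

date('1997-12-22', '+10 months') → 1998-10-22.
date('1997-03-16', '+125 days') → 1997-07-19.
Earlier of the two is 1997-07-19.

1997-07-19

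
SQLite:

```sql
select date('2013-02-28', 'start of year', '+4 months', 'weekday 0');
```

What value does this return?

2013-05-05

`start of year` rewinds 2013-02-28 to 2013-01-01.
Adding +4 months to 2013-01-01 gives 2013-05-01.
`weekday 0` advances to the next Sunday; 2013-05-01 is a Wednesday, so it moves forward to 2013-05-05.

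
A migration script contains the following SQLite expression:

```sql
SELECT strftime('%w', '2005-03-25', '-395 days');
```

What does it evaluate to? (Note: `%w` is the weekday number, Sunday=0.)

2

First apply '-395 days': 2005-03-25 → 2004-02-24.
2004-02-24 is a Tuesday; with Sunday=0 that is 2.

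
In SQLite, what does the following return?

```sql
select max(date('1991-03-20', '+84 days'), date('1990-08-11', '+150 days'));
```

1991-06-12

date('1991-03-20', '+84 days') → 1991-06-12.
date('1990-08-11', '+150 days') → 1991-01-08.
Later of the two is 1991-06-12.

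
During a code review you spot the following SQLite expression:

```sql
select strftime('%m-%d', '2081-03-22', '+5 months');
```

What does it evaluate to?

First apply '+5 months': 2081-03-22 → 2081-08-22.
`%m-%d` extracts the month-day: 08-22.

08-22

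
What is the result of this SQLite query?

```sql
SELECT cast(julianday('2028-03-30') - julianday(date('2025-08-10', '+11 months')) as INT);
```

629

Adding +11 months to 2025-08-10 gives 2026-07-10.
21 days remain in July 2026 after the 10th (31 − 10).
Full months from August 2026 through February 2028 contribute their day counts.
Then 30 days into March 2028.
Total: 21 + 31 + 30 + 31 + 30 + 31 + 31 + 28 + 31 + 30 + 31 + 30 + 31 + 31 + 30 + 31 + 30 + 31 + 31 + 29 + 30 = 629.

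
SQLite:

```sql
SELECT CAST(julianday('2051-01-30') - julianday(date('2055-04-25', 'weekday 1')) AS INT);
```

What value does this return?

`weekday 1` advances to the next Monday; 2055-04-25 is a Sunday, so it moves forward to 2055-04-26.
1 day remains in January 2051 after the 30th (31 − 30).
Full months from February 2051 through March 2055 contribute their day counts.
Then 26 days into April 2055.
Total: 1 + 28 + 31 + 30 + 31 + 30 + 31 + 31 + 30 + 31 + 30 + 31 + 31 + 29 + 31 + 30 + 31 + 30 + 31 + 31 + 30 + 31 + 30 + 31 + 31 + 28 + 31 + 30 + 31 + 30 + 31 + 31 + 30 + 31 + 30 + 31 + 31 + 28 + 31 + 30 + 31 + 30 + 31 + 31 + 30 + 31 + 30 + 31 + 31 + 28 + 31 + 26 = 1547.
The subtraction is earlier − later, so the result is −1547 → -1547.

-1547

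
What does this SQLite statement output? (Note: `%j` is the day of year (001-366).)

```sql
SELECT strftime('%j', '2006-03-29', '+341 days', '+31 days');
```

095

First apply '+341 days', '+31 days': 2006-03-29 → 2007-04-05.
Day-of-year for 2007-04-05: days since 2007-01-01 inclusive = 95, zero-padded to 095.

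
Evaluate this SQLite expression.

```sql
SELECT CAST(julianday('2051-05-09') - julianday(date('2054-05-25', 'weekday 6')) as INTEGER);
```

-1117

`weekday 6` advances to the next Saturday; 2054-05-25 is a Monday, so it moves forward to 2054-05-30.
22 days remain in May 2051 after the 9th (31 − 9).
Full months from June 2051 through April 2054 contribute their day counts.
Then 30 days into May 2054.
Total: 22 + 30 + 31 + 31 + 30 + 31 + 30 + 31 + 31 + 29 + 31 + 30 + 31 + 30 + 31 + 31 + 30 + 31 + 30 + 31 + 31 + 28 + 31 + 30 + 31 + 30 + 31 + 31 + 30 + 31 + 30 + 31 + 31 + 28 + 31 + 30 + 30 = 1117.
The subtraction is earlier − later, so the result is −1117 → -1117.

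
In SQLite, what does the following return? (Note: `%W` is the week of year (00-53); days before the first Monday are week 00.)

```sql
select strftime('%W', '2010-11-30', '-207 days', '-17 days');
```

16

First apply '-207 days', '-17 days': 2010-11-30 → 2010-04-20.
2010-04-20 is a Tuesday. SQLite's %W counts Mondays since the year started; the result is 16.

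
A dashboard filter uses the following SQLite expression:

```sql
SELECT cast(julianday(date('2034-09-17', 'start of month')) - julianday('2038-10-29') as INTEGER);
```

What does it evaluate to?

`start of month` rewinds 2034-09-17 to 2034-09-01.
29 days remain in September 2034 after the 1st (30 − 1).
Full months from October 2034 through September 2038 contribute their day counts.
Then 29 days into October 2038.
Total: 29 + 31 + 30 + 31 + 31 + 28 + 31 + 30 + 31 + 30 + 31 + 31 + 30 + 31 + 30 + 31 + 31 + 29 + 31 + 30 + 31 + 30 + 31 + 31 + 30 + 31 + 30 + 31 + 31 + 28 + 31 + 30 + 31 + 30 + 31 + 31 + 30 + 31 + 30 + 31 + 31 + 28 + 31 + 30 + 31 + 30 + 31 + 31 + 30 + 29 = 1519.
The subtraction is earlier − later, so the result is −1519 → -1519.

-1519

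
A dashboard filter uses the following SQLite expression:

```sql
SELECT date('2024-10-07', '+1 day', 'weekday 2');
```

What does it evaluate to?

2024-10-08

Advancing 1 more day within October lands on 2024-10-08.
`weekday 2` advances to the next Tuesday; 2024-10-08 is already a Tuesday, so it stays at 2024-10-08.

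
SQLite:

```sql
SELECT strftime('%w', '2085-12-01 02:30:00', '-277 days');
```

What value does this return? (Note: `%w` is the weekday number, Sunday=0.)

2

First apply '-277 days': 2085-12-01 02:30:00 → 2085-02-27 02:30:00.
2085-02-27 is a Tuesday; with Sunday=0 that is 2.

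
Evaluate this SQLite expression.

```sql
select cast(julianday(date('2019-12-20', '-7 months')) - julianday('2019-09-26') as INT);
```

Adding -7 months to 2019-12-20 gives 2019-05-20.
11 days remain in May 2019 after the 20th (31 − 20).
June 2019: 30 days.
July 2019: 31 days.
August 2019: 31 days.
Then 26 days into September 2019.
Total: 11 + 30 + 31 + 31 + 26 = 129.
The subtraction is earlier − later, so the result is −129 → -129.

-129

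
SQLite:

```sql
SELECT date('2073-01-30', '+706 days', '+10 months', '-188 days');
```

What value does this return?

2075-05-02

Applying '+706 days' to 2073-01-30: counting 706 days forward gives 2075-01-06.
Adding +10 months to 2075-01-06 gives 2075-11-06.
Applying '-188 days' to 2075-11-06: counting 188 days back gives 2075-05-02.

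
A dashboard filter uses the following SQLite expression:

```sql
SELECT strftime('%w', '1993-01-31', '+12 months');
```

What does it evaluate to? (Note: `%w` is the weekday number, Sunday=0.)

1

First apply '+12 months': 1993-01-31 → 1994-01-31.
1994-01-31 is a Monday; with Sunday=0 that is 1.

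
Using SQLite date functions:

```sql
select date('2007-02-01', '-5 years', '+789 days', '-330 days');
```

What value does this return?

Adding -5 years to 2007-02-01 gives 2002-02-01.
Applying '+789 days' to 2002-02-01: counting 789 days forward gives 2004-03-31.
Applying '-330 days' to 2004-03-31: counting 330 days back gives 2003-05-06.

2003-05-06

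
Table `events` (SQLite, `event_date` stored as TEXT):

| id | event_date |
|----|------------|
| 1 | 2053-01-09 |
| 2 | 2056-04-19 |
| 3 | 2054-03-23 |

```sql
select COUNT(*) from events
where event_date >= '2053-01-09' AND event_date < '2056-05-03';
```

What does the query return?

3

Rows in [2053-01-09, 2056-05-03): 2053-01-09, 2056-04-19, 2054-03-23 → 3 rows.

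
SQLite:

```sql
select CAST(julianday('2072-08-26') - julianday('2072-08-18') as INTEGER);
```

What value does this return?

Both dates are in August 2072: 26 − 18 = 8.

8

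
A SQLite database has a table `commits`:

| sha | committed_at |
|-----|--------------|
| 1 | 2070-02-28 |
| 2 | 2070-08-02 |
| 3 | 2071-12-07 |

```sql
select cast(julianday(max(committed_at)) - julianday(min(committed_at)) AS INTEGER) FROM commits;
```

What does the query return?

647

MIN = 2070-02-28, MAX = 2071-12-07.
0 days remain in February 2070 after the 28th (28 − 28).
Full months from March 2070 through November 2071 contribute their day counts.
Then 7 days into December 2071.
Total: 0 + 31 + 30 + 31 + 30 + 31 + 31 + 30 + 31 + 30 + 31 + 31 + 28 + 31 + 30 + 31 + 30 + 31 + 31 + 30 + 31 + 30 + 7 = 647.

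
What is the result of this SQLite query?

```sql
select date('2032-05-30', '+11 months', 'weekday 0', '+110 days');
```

Adding +11 months to 2032-05-30 gives 2033-04-30.
`weekday 0` advances to the next Sunday; 2033-04-30 is a Saturday, so it moves forward to 2033-05-01.
Applying '+110 days' to 2033-05-01: counting 110 days forward gives 2033-08-19.

2033-08-19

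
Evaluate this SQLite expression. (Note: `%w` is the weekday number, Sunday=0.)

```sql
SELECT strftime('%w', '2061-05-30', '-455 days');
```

First apply '-455 days': 2061-05-30 → 2060-03-01.
2060-03-01 is a Monday; with Sunday=0 that is 1.

1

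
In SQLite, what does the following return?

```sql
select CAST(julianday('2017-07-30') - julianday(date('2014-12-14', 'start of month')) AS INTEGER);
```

`start of month` rewinds 2014-12-14 to 2014-12-01.
30 days remain in December 2014 after the 1st (31 − 1).
Full months from January 2015 through June 2017 contribute their day counts.
Then 30 days into July 2017.
Total: 30 + 31 + 28 + 31 + 30 + 31 + 30 + 31 + 31 + 30 + 31 + 30 + 31 + 31 + 29 + 31 + 30 + 31 + 30 + 31 + 31 + 30 + 31 + 30 + 31 + 31 + 28 + 31 + 30 + 31 + 30 + 30 = 972.

972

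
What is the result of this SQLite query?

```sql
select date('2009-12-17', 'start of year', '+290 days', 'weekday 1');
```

2009-10-19

`start of year` rewinds 2009-12-17 to 2009-01-01.
Applying '+290 days' to 2009-01-01: counting 290 days forward gives 2009-10-18.
`weekday 1` advances to the next Monday; 2009-10-18 is a Sunday, so it moves forward to 2009-10-19.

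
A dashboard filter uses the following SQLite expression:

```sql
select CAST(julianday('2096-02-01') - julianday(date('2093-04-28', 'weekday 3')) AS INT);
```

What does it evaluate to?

1008

`weekday 3` advances to the next Wednesday; 2093-04-28 is a Tuesday, so it moves forward to 2093-04-29.
1 day remains in April 2093 after the 29th (30 − 29).
Full months from May 2093 through January 2096 contribute their day counts.
Then 1 day into February 2096.
Total: 1 + 31 + 30 + 31 + 31 + 30 + 31 + 30 + 31 + 31 + 28 + 31 + 30 + 31 + 30 + 31 + 31 + 30 + 31 + 30 + 31 + 31 + 28 + 31 + 30 + 31 + 30 + 31 + 31 + 30 + 31 + 30 + 31 + 31 + 1 = 1008.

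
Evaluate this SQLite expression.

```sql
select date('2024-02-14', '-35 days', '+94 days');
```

2024-04-13

Going back 14 days from 2024-02-14 reaches 2024-01-31 (last day of January, 31 days).
Going back 21 days within January lands on 2024-01-10.
Applying '+94 days' to 2024-01-10: counting 94 days forward gives 2024-04-13.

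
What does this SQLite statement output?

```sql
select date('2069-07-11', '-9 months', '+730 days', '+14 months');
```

Adding -9 months to 2069-07-11 gives 2068-10-11.
Applying '+730 days' to 2068-10-11: counting 730 days forward gives 2070-10-11.
Adding +14 months to 2070-10-11 gives 2071-12-11.

2071-12-11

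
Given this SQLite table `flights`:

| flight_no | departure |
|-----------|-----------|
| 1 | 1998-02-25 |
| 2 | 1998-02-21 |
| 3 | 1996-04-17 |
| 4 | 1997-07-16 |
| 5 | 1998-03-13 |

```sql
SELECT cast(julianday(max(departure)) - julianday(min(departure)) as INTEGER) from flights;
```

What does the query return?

695

MIN = 1996-04-17, MAX = 1998-03-13.
13 days remain in April 1996 after the 17th (30 − 17).
Full months from May 1996 through February 1998 contribute their day counts.
Then 13 days into March 1998.
Total: 13 + 31 + 30 + 31 + 31 + 30 + 31 + 30 + 31 + 31 + 28 + 31 + 30 + 31 + 30 + 31 + 31 + 30 + 31 + 30 + 31 + 31 + 28 + 13 = 695.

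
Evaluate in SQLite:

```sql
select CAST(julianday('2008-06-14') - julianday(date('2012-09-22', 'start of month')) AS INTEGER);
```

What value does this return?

-1540

`start of month` rewinds 2012-09-22 to 2012-09-01.
16 days remain in June 2008 after the 14th (30 − 14).
Full months from July 2008 through August 2012 contribute their day counts.
Then 1 day into September 2012.
Total: 16 + 31 + 31 + 30 + 31 + 30 + 31 + 31 + 28 + 31 + 30 + 31 + 30 + 31 + 31 + 30 + 31 + 30 + 31 + 31 + 28 + 31 + 30 + 31 + 30 + 31 + 31 + 30 + 31 + 30 + 31 + 31 + 28 + 31 + 30 + 31 + 30 + 31 + 31 + 30 + 31 + 30 + 31 + 31 + 29 + 31 + 30 + 31 + 30 + 31 + 31 + 1 = 1540.
The subtraction is earlier − later, so the result is −1540 → -1540.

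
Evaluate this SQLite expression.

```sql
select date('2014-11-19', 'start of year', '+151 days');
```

2014-06-01

`start of year` rewinds 2014-11-19 to 2014-01-01.
Applying '+151 days' to 2014-01-01: counting 151 days forward gives 2014-06-01.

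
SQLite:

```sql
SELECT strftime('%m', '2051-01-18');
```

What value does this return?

01

`%m` extracts the 2-digit month (01-12): 01.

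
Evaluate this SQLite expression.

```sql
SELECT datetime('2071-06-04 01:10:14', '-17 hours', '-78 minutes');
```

-17 hours from 2071-06-04 01:10:14 is 2071-06-03 08:10:14 (crosses midnight).
78 minutes = 1h 18m; -78 minutes from 2071-06-03 08:10:14 is 2071-06-03 06:52:14.

2071-06-03 06:52:14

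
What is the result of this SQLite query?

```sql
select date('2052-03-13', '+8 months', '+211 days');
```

2053-06-12

Adding +8 months to 2052-03-13 gives 2052-11-13.
Applying '+211 days' to 2052-11-13: counting 211 days forward gives 2053-06-12.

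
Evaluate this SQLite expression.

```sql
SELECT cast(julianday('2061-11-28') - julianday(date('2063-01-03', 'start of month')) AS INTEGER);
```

-399

`start of month` rewinds 2063-01-03 to 2063-01-01.
2 days remain in November 2061 after the 28th (30 − 28).
Full months from December 2061 through December 2062 contribute their day counts.
Then 1 day into January 2063.
Total: 2 + 31 + 31 + 28 + 31 + 30 + 31 + 30 + 31 + 31 + 30 + 31 + 30 + 31 + 1 = 399.
The subtraction is earlier − later, so the result is −399 → -399.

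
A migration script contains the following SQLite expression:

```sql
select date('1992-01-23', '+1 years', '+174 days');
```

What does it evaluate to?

Adding +1 year to 1992-01-23 gives 1993-01-23.
Applying '+174 days' to 1993-01-23: counting 174 days forward gives 1993-07-16.

1993-07-16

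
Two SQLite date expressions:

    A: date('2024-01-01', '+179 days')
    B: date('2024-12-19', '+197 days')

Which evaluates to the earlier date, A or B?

A = 2024-06-28.
B = 2025-07-04.
A is earlier.

A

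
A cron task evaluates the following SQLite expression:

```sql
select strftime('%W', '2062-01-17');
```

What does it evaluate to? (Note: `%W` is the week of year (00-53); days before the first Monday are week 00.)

2062-01-17 is a Tuesday. SQLite's %W counts Mondays since the year started; the result is 03.

03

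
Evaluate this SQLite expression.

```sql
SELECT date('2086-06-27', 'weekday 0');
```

2086-06-30

`weekday 0` advances to the next Sunday; 2086-06-27 is a Thursday, so it moves forward to 2086-06-30.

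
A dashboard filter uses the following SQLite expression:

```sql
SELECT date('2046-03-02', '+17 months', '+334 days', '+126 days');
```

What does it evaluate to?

Adding +17 months to 2046-03-02 gives 2047-08-02.
Applying '+334 days' to 2047-08-02: counting 334 days forward gives 2048-07-01.
Applying '+126 days' to 2048-07-01: counting 126 days forward gives 2048-11-04.

2048-11-04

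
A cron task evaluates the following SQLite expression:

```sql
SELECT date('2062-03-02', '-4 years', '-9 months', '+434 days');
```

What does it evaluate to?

2058-08-10

Adding -4 years to 2062-03-02 gives 2058-03-02.
Adding -9 months to 2058-03-02 gives 2057-06-02.
Applying '+434 days' to 2057-06-02: counting 434 days forward gives 2058-08-10.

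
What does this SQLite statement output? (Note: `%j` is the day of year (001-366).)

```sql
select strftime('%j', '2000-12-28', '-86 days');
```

277

First apply '-86 days': 2000-12-28 → 2000-10-03.
Day-of-year for 2000-10-03: days since 2000-01-01 inclusive = 277, zero-padded to 277.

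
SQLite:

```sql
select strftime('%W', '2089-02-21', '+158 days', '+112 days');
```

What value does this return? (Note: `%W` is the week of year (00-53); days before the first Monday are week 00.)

First apply '+158 days', '+112 days': 2089-02-21 → 2089-11-18.
2089-11-18 is a Friday. SQLite's %W counts Mondays since the year started; the result is 46.

46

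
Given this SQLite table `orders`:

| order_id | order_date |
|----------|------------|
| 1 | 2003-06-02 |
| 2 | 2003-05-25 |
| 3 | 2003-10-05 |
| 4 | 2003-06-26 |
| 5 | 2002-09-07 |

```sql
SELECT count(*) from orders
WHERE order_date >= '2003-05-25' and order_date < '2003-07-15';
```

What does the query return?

3

Rows in [2003-05-25, 2003-07-15): 2003-06-02, 2003-05-25, 2003-06-26 → 3 rows.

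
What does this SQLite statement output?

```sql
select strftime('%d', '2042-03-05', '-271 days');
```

07

First apply '-271 days': 2042-03-05 → 2041-06-07.
`%d` extracts the 2-digit day of month: 07.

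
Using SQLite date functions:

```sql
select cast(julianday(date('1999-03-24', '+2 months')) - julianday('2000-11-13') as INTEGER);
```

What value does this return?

-539

Adding +2 months to 1999-03-24 gives 1999-05-24.
7 days remain in May 1999 after the 24th (31 − 24).
Full months from June 1999 through October 2000 contribute their day counts.
Then 13 days into November 2000.
Total: 7 + 30 + 31 + 31 + 30 + 31 + 30 + 31 + 31 + 29 + 31 + 30 + 31 + 30 + 31 + 31 + 30 + 31 + 13 = 539.
The subtraction is earlier − later, so the result is −539 → -539.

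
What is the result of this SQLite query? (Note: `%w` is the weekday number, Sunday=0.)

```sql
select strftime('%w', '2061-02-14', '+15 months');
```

First apply '+15 months': 2061-02-14 → 2062-05-14.
2062-05-14 is a Sunday; with Sunday=0 that is 0.

0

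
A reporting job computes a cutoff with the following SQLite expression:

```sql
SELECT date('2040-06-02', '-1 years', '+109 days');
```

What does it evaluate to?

Adding -1 year to 2040-06-02 gives 2039-06-02.
Applying '+109 days' to 2039-06-02: counting 109 days forward gives 2039-09-19.

2039-09-19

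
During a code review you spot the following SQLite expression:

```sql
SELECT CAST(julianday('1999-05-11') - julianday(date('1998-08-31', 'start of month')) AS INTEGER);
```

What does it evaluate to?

283

`start of month` rewinds 1998-08-31 to 1998-08-01.
30 days remain in August 1998 after the 1st (31 − 1).
Full months from September 1998 through April 1999 contribute their day counts.
Then 11 days into May 1999.
Total: 30 + 30 + 31 + 30 + 31 + 31 + 28 + 31 + 30 + 11 = 283.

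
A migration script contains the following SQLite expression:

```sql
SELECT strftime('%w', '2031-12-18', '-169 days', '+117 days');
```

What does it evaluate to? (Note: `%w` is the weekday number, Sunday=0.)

First apply '-169 days', '+117 days': 2031-12-18 → 2031-10-27.
2031-10-27 is a Monday; with Sunday=0 that is 1.

1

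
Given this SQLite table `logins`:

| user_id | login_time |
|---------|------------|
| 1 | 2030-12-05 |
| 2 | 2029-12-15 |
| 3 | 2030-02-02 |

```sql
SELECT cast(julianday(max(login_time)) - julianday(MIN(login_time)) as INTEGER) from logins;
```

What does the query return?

MIN = 2029-12-15, MAX = 2030-12-05.
16 days remain in December 2029 after the 15th (31 − 15).
Full months from January 2030 through November 2030 contribute their day counts.
Then 5 days into December 2030.
Total: 16 + 31 + 28 + 31 + 30 + 31 + 30 + 31 + 31 + 30 + 31 + 30 + 5 = 355.

355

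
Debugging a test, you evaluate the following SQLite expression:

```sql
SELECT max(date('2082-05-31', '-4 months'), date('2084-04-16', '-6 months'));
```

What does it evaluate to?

date('2082-05-31', '-4 months') → 2082-01-31.
date('2084-04-16', '-6 months') → 2083-10-16.
Later of the two is 2083-10-16.

2083-10-16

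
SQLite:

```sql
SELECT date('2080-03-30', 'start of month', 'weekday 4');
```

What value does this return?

2080-03-07

`start of month` rewinds 2080-03-30 to 2080-03-01.
`weekday 4` advances to the next Thursday; 2080-03-01 is a Friday, so it moves forward to 2080-03-07.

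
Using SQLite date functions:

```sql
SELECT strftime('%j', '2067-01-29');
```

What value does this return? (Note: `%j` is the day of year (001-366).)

029

Day-of-year for 2067-01-29: days since 2067-01-01 inclusive = 29, zero-padded to 029.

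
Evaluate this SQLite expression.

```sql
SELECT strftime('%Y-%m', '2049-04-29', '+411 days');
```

First apply '+411 days': 2049-04-29 → 2050-06-14.
`%Y-%m` extracts the year-month: 2050-06.

2050-06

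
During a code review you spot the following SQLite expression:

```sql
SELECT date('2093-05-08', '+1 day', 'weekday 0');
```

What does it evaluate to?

Advancing 1 more day within May lands on 2093-05-09.
`weekday 0` advances to the next Sunday; 2093-05-09 is a Saturday, so it moves forward to 2093-05-10.

2093-05-10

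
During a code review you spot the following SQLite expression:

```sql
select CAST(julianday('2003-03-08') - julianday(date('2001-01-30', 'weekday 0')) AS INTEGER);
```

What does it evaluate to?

762

`weekday 0` advances to the next Sunday; 2001-01-30 is a Tuesday, so it moves forward to 2001-02-04.
24 days remain in February 2001 after the 4th (28 − 4).
Full months from March 2001 through February 2003 contribute their day counts.
Then 8 days into March 2003.
Total: 24 + 31 + 30 + 31 + 30 + 31 + 31 + 30 + 31 + 30 + 31 + 31 + 28 + 31 + 30 + 31 + 30 + 31 + 31 + 30 + 31 + 30 + 31 + 31 + 28 + 8 = 762.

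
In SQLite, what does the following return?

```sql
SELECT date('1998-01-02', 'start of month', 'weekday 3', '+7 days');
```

1998-01-14

`start of month` rewinds 1998-01-02 to 1998-01-01.
`weekday 3` advances to the next Wednesday; 1998-01-01 is a Thursday, so it moves forward to 1998-01-07.
Advancing 7 more days within January lands on 1998-01-14.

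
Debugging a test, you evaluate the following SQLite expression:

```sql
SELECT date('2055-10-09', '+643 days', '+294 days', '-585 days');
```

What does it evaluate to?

2056-09-25

Applying '+643 days' to 2055-10-09: counting 643 days forward gives 2057-07-13.
Applying '+294 days' to 2057-07-13: counting 294 days forward gives 2058-05-03.
Applying '-585 days' to 2058-05-03: counting 585 days back gives 2056-09-25.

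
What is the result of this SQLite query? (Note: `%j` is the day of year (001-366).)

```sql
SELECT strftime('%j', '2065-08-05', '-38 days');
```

First apply '-38 days': 2065-08-05 → 2065-06-28.
Day-of-year for 2065-06-28: days since 2065-01-01 inclusive = 179, zero-padded to 179.

179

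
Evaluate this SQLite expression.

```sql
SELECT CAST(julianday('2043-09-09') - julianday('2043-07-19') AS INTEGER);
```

52

12 days remain in July 2043 after the 19th (31 − 19).
August 2043: 31 days.
Then 9 days into September 2043.
Total: 12 + 31 + 9 = 52.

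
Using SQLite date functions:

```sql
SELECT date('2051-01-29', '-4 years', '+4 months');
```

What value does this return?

2047-05-29

Adding -4 years to 2051-01-29 gives 2047-01-29.
Adding +4 months to 2047-01-29 gives 2047-05-29.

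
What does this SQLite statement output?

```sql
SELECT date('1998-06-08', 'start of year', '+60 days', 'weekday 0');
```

1998-03-08

`start of year` rewinds 1998-06-08 to 1998-01-01.
Applying '+60 days' to 1998-01-01: counting 60 days forward gives 1998-03-02.
`weekday 0` advances to the next Sunday; 1998-03-02 is a Monday, so it moves forward to 1998-03-08.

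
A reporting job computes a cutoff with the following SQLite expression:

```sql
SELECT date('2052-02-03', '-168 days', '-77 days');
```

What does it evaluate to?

Applying '-168 days' to 2052-02-03: counting 168 days back gives 2051-08-19.
Applying '-77 days' to 2051-08-19: counting 77 days back gives 2051-06-03.

2051-06-03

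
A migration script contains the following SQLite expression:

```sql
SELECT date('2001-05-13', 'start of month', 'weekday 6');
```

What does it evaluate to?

2001-05-05

`start of month` rewinds 2001-05-13 to 2001-05-01.
`weekday 6` advances to the next Saturday; 2001-05-01 is a Tuesday, so it moves forward to 2001-05-05.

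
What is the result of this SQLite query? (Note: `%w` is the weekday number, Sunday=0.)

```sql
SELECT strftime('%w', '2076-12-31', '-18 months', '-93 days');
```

First apply '-18 months', '-93 days': 2076-12-31 → 2075-03-30.
2075-03-30 is a Saturday; with Sunday=0 that is 6.

6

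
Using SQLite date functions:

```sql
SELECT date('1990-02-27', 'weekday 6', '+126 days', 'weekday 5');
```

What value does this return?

1990-07-13

`weekday 6` advances to the next Saturday; 1990-02-27 is a Tuesday, so it moves forward to 1990-03-03.
Applying '+126 days' to 1990-03-03: counting 126 days forward gives 1990-07-07.
`weekday 5` advances to the next Friday; 1990-07-07 is a Saturday, so it moves forward to 1990-07-13.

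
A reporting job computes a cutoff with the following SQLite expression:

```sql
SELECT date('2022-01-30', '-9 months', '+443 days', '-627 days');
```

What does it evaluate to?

2020-10-28

Adding -9 months to 2022-01-30 gives 2021-04-30.
Applying '+443 days' to 2021-04-30: counting 443 days forward gives 2022-07-17.
Applying '-627 days' to 2022-07-17: counting 627 days back gives 2020-10-28.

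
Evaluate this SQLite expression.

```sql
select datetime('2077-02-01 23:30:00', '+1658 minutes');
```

2077-02-03 03:08:00

1658 minutes = 27h 38m; +1658 minutes from 2077-02-01 23:30:00 is 2077-02-03 03:08:00 (crosses midnight).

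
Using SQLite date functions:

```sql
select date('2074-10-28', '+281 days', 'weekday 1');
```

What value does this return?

Applying '+281 days' to 2074-10-28: counting 281 days forward gives 2075-08-05.
`weekday 1` advances to the next Monday; 2075-08-05 is already a Monday, so it stays at 2075-08-05.

2075-08-05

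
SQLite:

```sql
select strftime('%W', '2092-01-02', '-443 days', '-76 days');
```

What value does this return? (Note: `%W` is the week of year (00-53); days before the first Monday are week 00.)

First apply '-443 days', '-76 days': 2092-01-02 → 2090-08-01.
2090-08-01 is a Tuesday. SQLite's %W counts Mondays since the year started; the result is 31.

31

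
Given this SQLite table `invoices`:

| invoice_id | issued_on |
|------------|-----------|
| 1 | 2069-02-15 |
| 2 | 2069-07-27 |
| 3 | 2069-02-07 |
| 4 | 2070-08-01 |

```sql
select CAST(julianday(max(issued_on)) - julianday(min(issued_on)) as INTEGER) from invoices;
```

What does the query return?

MIN = 2069-02-07, MAX = 2070-08-01.
21 days remain in February 2069 after the 7th (28 − 7).
Full months from March 2069 through July 2070 contribute their day counts.
Then 1 day into August 2070.
Total: 21 + 31 + 30 + 31 + 30 + 31 + 31 + 30 + 31 + 30 + 31 + 31 + 28 + 31 + 30 + 31 + 30 + 31 + 1 = 540.

540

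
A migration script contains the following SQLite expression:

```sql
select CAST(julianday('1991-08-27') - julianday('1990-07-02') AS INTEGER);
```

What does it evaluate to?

421

29 days remain in July 1990 after the 2nd (31 − 2).
Full months from August 1990 through July 1991 contribute their day counts.
Then 27 days into August 1991.
Total: 29 + 31 + 30 + 31 + 30 + 31 + 31 + 28 + 31 + 30 + 31 + 30 + 31 + 27 = 421.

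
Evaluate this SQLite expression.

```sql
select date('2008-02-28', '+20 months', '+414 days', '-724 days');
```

2008-12-22

Adding +20 months to 2008-02-28 gives 2009-10-28.
Applying '+414 days' to 2009-10-28: counting 414 days forward gives 2010-12-16.
Applying '-724 days' to 2010-12-16: counting 724 days back gives 2008-12-22.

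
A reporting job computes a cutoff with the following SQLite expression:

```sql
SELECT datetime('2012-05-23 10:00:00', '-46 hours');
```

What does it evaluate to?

-46 hours from 2012-05-23 10:00:00 is 2012-05-21 12:00:00 (crosses midnight).

2012-05-21 12:00:00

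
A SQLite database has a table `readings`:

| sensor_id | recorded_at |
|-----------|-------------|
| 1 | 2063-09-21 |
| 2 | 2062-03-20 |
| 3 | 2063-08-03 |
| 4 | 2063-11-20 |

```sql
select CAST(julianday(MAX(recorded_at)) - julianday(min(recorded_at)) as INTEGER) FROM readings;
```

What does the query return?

MIN = 2062-03-20, MAX = 2063-11-20.
11 days remain in March 2062 after the 20th (31 − 20).
Full months from April 2062 through October 2063 contribute their day counts.
Then 20 days into November 2063.
Total: 11 + 30 + 31 + 30 + 31 + 31 + 30 + 31 + 30 + 31 + 31 + 28 + 31 + 30 + 31 + 30 + 31 + 31 + 30 + 31 + 20 = 610.

610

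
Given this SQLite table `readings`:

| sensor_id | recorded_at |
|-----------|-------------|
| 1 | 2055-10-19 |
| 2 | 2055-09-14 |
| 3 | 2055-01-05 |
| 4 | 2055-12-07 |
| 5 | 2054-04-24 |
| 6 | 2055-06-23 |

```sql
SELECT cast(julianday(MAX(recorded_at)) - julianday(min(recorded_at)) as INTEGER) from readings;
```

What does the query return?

592

MIN = 2054-04-24, MAX = 2055-12-07.
6 days remain in April 2054 after the 24th (30 − 24).
Full months from May 2054 through November 2055 contribute their day counts.
Then 7 days into December 2055.
Total: 6 + 31 + 30 + 31 + 31 + 30 + 31 + 30 + 31 + 31 + 28 + 31 + 30 + 31 + 30 + 31 + 31 + 30 + 31 + 30 + 7 = 592.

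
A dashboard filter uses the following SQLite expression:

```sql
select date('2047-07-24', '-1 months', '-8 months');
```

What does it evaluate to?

2046-10-24

Adding -1 month to 2047-07-24 gives 2047-06-24.
Adding -8 months to 2047-06-24 gives 2046-10-24.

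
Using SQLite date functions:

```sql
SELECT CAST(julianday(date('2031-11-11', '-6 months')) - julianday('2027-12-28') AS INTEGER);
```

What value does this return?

1230

Adding -6 months to 2031-11-11 gives 2031-05-11.
3 days remain in December 2027 after the 28th (31 − 28).
Full months from January 2028 through April 2031 contribute their day counts.
Then 11 days into May 2031.
Total: 3 + 31 + 29 + 31 + 30 + 31 + 30 + 31 + 31 + 30 + 31 + 30 + 31 + 31 + 28 + 31 + 30 + 31 + 30 + 31 + 31 + 30 + 31 + 30 + 31 + 31 + 28 + 31 + 30 + 31 + 30 + 31 + 31 + 30 + 31 + 30 + 31 + 31 + 28 + 31 + 30 + 11 = 1230.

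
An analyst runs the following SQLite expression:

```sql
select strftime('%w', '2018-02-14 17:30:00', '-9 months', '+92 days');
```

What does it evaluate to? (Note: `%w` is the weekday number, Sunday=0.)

First apply '-9 months', '+92 days': 2018-02-14 17:30:00 → 2017-08-14 17:30:00.
2017-08-14 is a Monday; with Sunday=0 that is 1.

1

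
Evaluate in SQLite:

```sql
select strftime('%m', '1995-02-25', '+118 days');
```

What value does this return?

First apply '+118 days': 1995-02-25 → 1995-06-23.
`%m` extracts the 2-digit month (01-12): 06.

06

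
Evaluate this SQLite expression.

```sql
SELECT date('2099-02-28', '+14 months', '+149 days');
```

Adding +14 months to 2099-02-28 gives 2100-04-28.
Applying '+149 days' to 2100-04-28: counting 149 days forward gives 2100-09-24.

2100-09-24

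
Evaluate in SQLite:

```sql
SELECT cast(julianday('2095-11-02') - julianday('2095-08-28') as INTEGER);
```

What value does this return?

66

3 days remain in August 2095 after the 28th (31 − 28).
September 2095: 30 days.
October 2095: 31 days.
Then 2 days into November 2095.
Total: 3 + 30 + 31 + 2 = 66.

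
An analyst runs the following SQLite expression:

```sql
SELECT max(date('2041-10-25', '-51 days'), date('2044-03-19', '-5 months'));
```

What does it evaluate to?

2043-10-19

date('2041-10-25', '-51 days') → 2041-09-04.
date('2044-03-19', '-5 months') → 2043-10-19.
Later of the two is 2043-10-19.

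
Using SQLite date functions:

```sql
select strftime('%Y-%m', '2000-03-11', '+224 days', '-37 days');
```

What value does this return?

2000-09

First apply '+224 days', '-37 days': 2000-03-11 → 2000-09-14.
`%Y-%m` extracts the year-month: 2000-09.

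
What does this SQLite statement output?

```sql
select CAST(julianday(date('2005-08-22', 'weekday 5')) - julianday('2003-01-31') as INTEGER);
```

938

`weekday 5` advances to the next Friday; 2005-08-22 is a Monday, so it moves forward to 2005-08-26.
0 days remain in January 2003 after the 31st (31 − 31).
Full months from February 2003 through July 2005 contribute their day counts.
Then 26 days into August 2005.
Total: 0 + 28 + 31 + 30 + 31 + 30 + 31 + 31 + 30 + 31 + 30 + 31 + 31 + 29 + 31 + 30 + 31 + 30 + 31 + 31 + 30 + 31 + 30 + 31 + 31 + 28 + 31 + 30 + 31 + 30 + 31 + 26 = 938.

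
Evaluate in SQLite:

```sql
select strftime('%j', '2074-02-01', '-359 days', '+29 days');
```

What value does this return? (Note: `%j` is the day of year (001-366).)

067

First apply '-359 days', '+29 days': 2074-02-01 → 2073-03-08.
Day-of-year for 2073-03-08: days since 2073-01-01 inclusive = 67, zero-padded to 067.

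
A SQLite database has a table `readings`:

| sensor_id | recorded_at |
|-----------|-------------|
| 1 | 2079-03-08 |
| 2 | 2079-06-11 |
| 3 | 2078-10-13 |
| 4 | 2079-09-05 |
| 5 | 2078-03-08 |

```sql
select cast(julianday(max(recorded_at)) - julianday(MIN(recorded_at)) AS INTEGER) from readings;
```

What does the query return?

546

MIN = 2078-03-08, MAX = 2079-09-05.
23 days remain in March 2078 after the 8th (31 − 8).
Full months from April 2078 through August 2079 contribute their day counts.
Then 5 days into September 2079.
Total: 23 + 30 + 31 + 30 + 31 + 31 + 30 + 31 + 30 + 31 + 31 + 28 + 31 + 30 + 31 + 30 + 31 + 31 + 5 = 546.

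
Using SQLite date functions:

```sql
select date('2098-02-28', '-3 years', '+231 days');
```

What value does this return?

Adding -3 years to 2098-02-28 gives 2095-02-28.
Applying '+231 days' to 2095-02-28: counting 231 days forward gives 2095-10-17.

2095-10-17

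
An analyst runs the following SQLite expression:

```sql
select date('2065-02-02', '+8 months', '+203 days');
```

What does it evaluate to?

2066-04-23

Adding +8 months to 2065-02-02 gives 2065-10-02.
Applying '+203 days' to 2065-10-02: counting 203 days forward gives 2066-04-23.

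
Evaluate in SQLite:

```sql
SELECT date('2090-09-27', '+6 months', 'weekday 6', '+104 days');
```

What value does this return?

Adding +6 months to 2090-09-27 gives 2091-03-27.
`weekday 6` advances to the next Saturday; 2091-03-27 is a Tuesday, so it moves forward to 2091-03-31.
Applying '+104 days' to 2091-03-31: counting 104 days forward gives 2091-07-13.

2091-07-13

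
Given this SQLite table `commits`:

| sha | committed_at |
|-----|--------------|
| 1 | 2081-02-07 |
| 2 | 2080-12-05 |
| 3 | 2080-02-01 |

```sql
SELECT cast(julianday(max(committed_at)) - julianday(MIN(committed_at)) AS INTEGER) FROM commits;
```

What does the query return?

372

MIN = 2080-02-01, MAX = 2081-02-07.
28 days remain in February 2080 after the 1st (29 − 1).
Full months from March 2080 through January 2081 contribute their day counts.
Then 7 days into February 2081.
Total: 28 + 31 + 30 + 31 + 30 + 31 + 31 + 30 + 31 + 30 + 31 + 31 + 7 = 372.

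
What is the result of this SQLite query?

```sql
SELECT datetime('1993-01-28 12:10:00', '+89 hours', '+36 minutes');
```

+89 hours from 1993-01-28 12:10:00 is 1993-02-01 05:10:00 (crosses midnight).
+36 minutes from 1993-02-01 05:10:00 is 1993-02-01 05:46:00.

1993-02-01 05:46:00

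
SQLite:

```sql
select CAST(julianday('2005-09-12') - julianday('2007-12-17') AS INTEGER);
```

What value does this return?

-826

18 days remain in September 2005 after the 12th (30 − 12).
Full months from October 2005 through November 2007 contribute their day counts.
Then 17 days into December 2007.
Total: 18 + 31 + 30 + 31 + 31 + 28 + 31 + 30 + 31 + 30 + 31 + 31 + 30 + 31 + 30 + 31 + 31 + 28 + 31 + 30 + 31 + 30 + 31 + 31 + 30 + 31 + 30 + 17 = 826.
The subtraction is earlier − later, so the result is −826 → -826.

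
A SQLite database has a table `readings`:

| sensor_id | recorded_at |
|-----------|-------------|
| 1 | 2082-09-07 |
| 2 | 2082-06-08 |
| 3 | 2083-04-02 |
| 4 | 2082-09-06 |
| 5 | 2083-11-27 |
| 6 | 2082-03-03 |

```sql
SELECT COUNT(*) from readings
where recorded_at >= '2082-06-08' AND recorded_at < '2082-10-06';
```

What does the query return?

3

Rows in [2082-06-08, 2082-10-06): 2082-09-07, 2082-06-08, 2082-09-06 → 3 rows.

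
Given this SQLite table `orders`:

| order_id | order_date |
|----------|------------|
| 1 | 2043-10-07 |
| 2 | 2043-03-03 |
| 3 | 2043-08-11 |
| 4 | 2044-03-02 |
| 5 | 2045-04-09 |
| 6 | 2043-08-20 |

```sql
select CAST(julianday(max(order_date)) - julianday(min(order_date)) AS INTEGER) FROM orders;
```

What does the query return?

MIN = 2043-03-03, MAX = 2045-04-09.
28 days remain in March 2043 after the 3rd (31 − 3).
Full months from April 2043 through March 2045 contribute their day counts.
Then 9 days into April 2045.
Total: 28 + 30 + 31 + 30 + 31 + 31 + 30 + 31 + 30 + 31 + 31 + 29 + 31 + 30 + 31 + 30 + 31 + 31 + 30 + 31 + 30 + 31 + 31 + 28 + 31 + 9 = 768.

768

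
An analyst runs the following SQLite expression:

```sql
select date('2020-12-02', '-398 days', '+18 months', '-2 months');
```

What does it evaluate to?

Applying '-398 days' to 2020-12-02: counting 398 days back gives 2019-10-31.
Adding +18 months to 2019-10-31 targets 2021-04-31. April 2021 has only 30 days, so SQLite normalizes the 1-day overflow forward to 2021-05-01.
Adding -2 months to 2021-05-01 gives 2021-03-01.

2021-03-01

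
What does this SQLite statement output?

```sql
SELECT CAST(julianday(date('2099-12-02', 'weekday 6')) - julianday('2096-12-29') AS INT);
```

1071

`weekday 6` advances to the next Saturday; 2099-12-02 is a Wednesday, so it moves forward to 2099-12-05.
2 days remain in December 2096 after the 29th (31 − 29).
Full months from January 2097 through November 2099 contribute their day counts.
Then 5 days into December 2099.
Total: 2 + 31 + 28 + 31 + 30 + 31 + 30 + 31 + 31 + 30 + 31 + 30 + 31 + 31 + 28 + 31 + 30 + 31 + 30 + 31 + 31 + 30 + 31 + 30 + 31 + 31 + 28 + 31 + 30 + 31 + 30 + 31 + 31 + 30 + 31 + 30 + 5 = 1071.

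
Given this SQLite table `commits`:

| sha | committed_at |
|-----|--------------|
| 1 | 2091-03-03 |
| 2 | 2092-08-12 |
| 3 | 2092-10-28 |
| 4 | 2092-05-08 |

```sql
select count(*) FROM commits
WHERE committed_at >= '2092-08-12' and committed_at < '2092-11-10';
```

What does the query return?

Rows in [2092-08-12, 2092-11-10): 2092-08-12, 2092-10-28 → 2 rows.

2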